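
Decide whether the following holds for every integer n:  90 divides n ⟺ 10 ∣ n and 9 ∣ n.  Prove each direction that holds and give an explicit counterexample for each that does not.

Forward direction. If 90 ∣ n, write n = 90q. Since 90 = 9·10, n = 10·(9q), so 10 ∣ n; and since 90 = 10·9, n = 9·(10q), so 9 ∣ n.

Converse. Suppose 10 ∣ n and 9 ∣ n. Any common multiple of 10 and 9 is a multiple of their lcm; here gcd(10, 9) = 1, so lcm(10, 9) = 10·9 = 90, so 90 ∣ n.

Equivalent; both directions hold.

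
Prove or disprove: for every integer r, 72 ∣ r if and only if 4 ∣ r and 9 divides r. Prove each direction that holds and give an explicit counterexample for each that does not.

The forward direction holds; the converse fails.

Forward direction. If 72 ∣ r, write r = 72q. Since 72 = 18·4, r = 4·(18q), so 4 ∣ r; and since 72 = 8·9, r = 9·(8q), so 9 ∣ r.

Converse. This fails: take r = 36. Both 4 ∣ 36 and 9 ∣ 36, yet 36 is not a multiple of 72 (since 36 = 0·72 + 36), so 72 ∤ 36.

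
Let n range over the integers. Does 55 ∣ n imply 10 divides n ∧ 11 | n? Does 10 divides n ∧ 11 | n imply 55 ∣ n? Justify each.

The forward direction fails; the converse holds.

Forward direction. This fails: take n = 55. Certainly 55 ∣ 55, but 10 ∤ 55.

Converse. Suppose 10 ∣ n and 11 ∣ n. Any common multiple of 10 and 11 is a multiple of their lcm; here gcd(10, 11) = 1, so lcm(10, 11) = 10·11 = 110, so 110 ∣ n. Since 55 ∣ 110, it follows that 55 ∣ n.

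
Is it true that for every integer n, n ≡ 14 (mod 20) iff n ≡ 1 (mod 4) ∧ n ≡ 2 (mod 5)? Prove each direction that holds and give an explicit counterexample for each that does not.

Neither implication holds.

(⇒) This fails: n = 14 gives 14 ≡ 14 (mod 20) but 14 ≡ 2 (mod 4), so the conjunction on the right does not hold.

(⇐) This fails: n = 17 satisfies both congruences on the right (17 ≡ 1 mod 4 and 17 ≡ 2 mod 5) yet 17 ≡ 17 (mod 20), not 14.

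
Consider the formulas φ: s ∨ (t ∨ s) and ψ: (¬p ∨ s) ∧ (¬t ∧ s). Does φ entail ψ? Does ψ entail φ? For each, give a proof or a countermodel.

(⇒) This fails. Under s = F, t = T, p = F, the left side is true but the right side is false.

(⇐) Assume the antecedent. If s is true, s ∨ (t ∨ s) reduces to true regardless of the other variables. If s is false, the antecedent cannot hold. Either way s ∨ (t ∨ s) holds.

Not equivalent: only (⇐) holds.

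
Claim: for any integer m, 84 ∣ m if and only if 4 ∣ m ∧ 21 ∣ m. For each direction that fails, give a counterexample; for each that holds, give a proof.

Both directions hold; the statement is true.

(←) Suppose 4 ∣ m and 21 ∣ m. Any common multiple of 4 and 21 is a multiple of their lcm; here gcd(4, 21) = 1, so lcm(4, 21) = 4·21 = 84, so 84 ∣ m.

(→) If 84 ∣ m, write m = 84q. Since 84 = 21·4, m = 4·(21q), so 4 ∣ m; and since 84 = 4·21, m = 21·(4q), so 21 ∣ m.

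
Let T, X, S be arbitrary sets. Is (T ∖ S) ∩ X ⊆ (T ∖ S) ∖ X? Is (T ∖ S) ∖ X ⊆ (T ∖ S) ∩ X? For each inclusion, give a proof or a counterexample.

(⊆) This inclusion fails. Take T = {1}, X = {1}, S = ∅; then 1 ∈ (T ∖ S) ∩ X but 1 ∉ (T ∖ S) ∖ X.

(⊇) This inclusion fails. Take T = {1}, X = ∅, S = ∅; then 1 ∈ (T ∖ S) ∖ X but 1 ∉ (T ∖ S) ∩ X.

Both inclusions fail.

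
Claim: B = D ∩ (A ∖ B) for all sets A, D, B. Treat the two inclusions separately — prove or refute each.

(⊆) This inclusion fails. Take A = ∅, D = ∅, B = {1}; then 1 ∈ B but 1 ∉ D ∩ (A ∖ B).

(⊇) This inclusion fails. Take A = {1}, D = {1}, B = ∅; then 1 ∈ D ∩ (A ∖ B) but 1 ∉ B.

Neither inclusion holds.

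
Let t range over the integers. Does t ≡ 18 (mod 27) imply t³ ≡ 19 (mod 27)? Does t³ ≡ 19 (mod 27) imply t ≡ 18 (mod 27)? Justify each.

(⟹) This fails: take t = 18. Then 18 ≡ 18 (mod 27), but 18³ = 5832 ≡ 0 (mod 27), not 19.

(⟸) This fails: take t = 7. Then 7³ = 343 ≡ 19 (mod 27), yet 7 ≡ 7 (mod 27), not 18.

(⇒) fails and (⇐) fails.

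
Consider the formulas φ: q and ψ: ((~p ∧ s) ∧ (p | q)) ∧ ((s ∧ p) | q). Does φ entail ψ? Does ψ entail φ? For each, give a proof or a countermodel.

Forward direction. This fails. Under q = T, s = F, p = F, the left side is true but the right side is false.

Converse. Assume the antecedent. If q is true, q reduces to true regardless of the other variables. If q is false, the antecedent cannot hold. Either way q holds.

(⇒) fails; (⇐) holds.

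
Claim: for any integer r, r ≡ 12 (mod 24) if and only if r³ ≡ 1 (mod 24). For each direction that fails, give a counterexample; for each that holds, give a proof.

(⟹) This fails: take r = 12. Then 12 ≡ 12 (mod 24), but 12³ = 1728 ≡ 0 (mod 24), not 1.

(⟸) This fails: take r = 1. Then 1³ = 1 ≡ 1 (mod 24), yet 1 ≡ 1 (mod 24), not 12.

Neither implication holds.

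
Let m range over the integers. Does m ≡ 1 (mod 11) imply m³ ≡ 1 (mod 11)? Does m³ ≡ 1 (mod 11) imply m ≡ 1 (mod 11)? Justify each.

Both directions hold; the statement is true.

(⟹) Suppose m ≡ 1 (mod 11). Write m = 11j + 1. Then (11j + 1)³ = 1331j³ + 363j² + 33j + 1 = 11(121j³ + 33j² + 3j) + 1, so m³ ≡ 1 (mod 11).

(⟸) Conversely, suppose m³ ≡ 1 (mod 11). The only residue r in {0, …, 10} with r³ ≡ 1 (mod 11) is r = 1, so m ≡ 1 (mod 11).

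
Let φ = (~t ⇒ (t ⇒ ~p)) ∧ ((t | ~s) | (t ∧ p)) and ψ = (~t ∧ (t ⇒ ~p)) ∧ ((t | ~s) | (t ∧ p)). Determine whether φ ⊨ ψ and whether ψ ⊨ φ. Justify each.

(⇒) fails; (⇐) holds.

(⇒) This fails. Under t = T, s = F, p = F, the left side is true but the right side is false.

(⇐) Assume the antecedent. If t is true, the antecedent cannot hold. If t is false, the antecedent forces (t = F, s = F, p = F) or (t = F, s = F, p = T), and the consequent holds there. Either way the consequent holds.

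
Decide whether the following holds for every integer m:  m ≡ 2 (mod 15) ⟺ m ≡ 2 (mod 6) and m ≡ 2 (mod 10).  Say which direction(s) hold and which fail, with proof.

(←) If m ≡ 2 (mod 6) and m ≡ 2 (mod 10), then by the Chinese remainder theorem m ≡ 2 (mod 30). Since 2 ≡ 2 (mod 15) and 15 ∣ 30, we get m ≡ 2 (mod 15).

(→) This fails: m = 17 gives 17 ≡ 2 (mod 15) but 17 ≡ 5 (mod 6), so the conjunction on the right does not hold.

Only the reverse direction holds.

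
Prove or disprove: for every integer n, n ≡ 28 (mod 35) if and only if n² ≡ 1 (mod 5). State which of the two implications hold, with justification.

Both directions fail.

[⇒] This fails: take n = 28. Then 28 ≡ 28 (mod 35), but 28² = 784 ≡ 4 (mod 5), not 1.

[⇐] This fails: take n = 1. Then 1² = 1 ≡ 1 (mod 5), yet 1 ≡ 1 (mod 35), not 28.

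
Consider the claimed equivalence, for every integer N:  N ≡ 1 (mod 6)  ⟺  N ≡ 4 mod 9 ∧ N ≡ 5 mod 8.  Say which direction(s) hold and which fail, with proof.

(⟹) This fails: N = 1 gives 1 ≡ 1 (mod 6) but 1 ≡ 1 (mod 9), so the conjunction on the right does not hold.

(⟸) Conversely, if N ≡ 4 (mod 9) and N ≡ 5 (mod 8), then by the Chinese remainder theorem N ≡ 13 (mod 72). Since 13 ≡ 1 (mod 6) and 6 ∣ 72, we get N ≡ 1 (mod 6).

(⇒) fails; (⇐) holds.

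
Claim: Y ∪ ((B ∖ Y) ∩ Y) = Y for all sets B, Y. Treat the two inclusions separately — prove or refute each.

Both inclusions hold.

(⊇) Let x ∈ Y. Then either x ∈ Y and x ∉ B; or x ∈ B ∩ Y. In each case x ∈ Y ∪ ((B ∖ Y) ∩ Y), so Y ⊆ Y ∪ ((B ∖ Y) ∩ Y).

(⊆) Let x ∈ Y ∪ ((B ∖ Y) ∩ Y). Then either x ∈ Y and x ∉ B; or x ∈ B ∩ Y. In each case x ∈ Y, so Y ∪ ((B ∖ Y) ∩ Y) ⊆ Y.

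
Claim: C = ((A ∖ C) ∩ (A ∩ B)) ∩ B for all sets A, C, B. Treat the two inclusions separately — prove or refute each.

Forward inclusion. This inclusion fails. Take A = ∅, C = {1}, B = ∅; then 1 ∈ C but 1 ∉ ((A ∖ C) ∩ (A ∩ B)) ∩ B.

Reverse inclusion. This inclusion fails. Take A = {1}, C = ∅, B = {1}; then 1 ∈ ((A ∖ C) ∩ (A ∩ B)) ∩ B but 1 ∉ C.

(⊆) fails and (⊇) fails.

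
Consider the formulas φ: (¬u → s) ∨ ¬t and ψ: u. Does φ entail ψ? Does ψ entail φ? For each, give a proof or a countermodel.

(⇒) This fails. Under s = F, u = F, t = F, the left side is true but the right side is false.

(⇐) Assume the antecedent. If s is true, (¬u → s) ∨ ¬t reduces to true regardless of the other variables. If s is false, the antecedent forces (s = F, u = T, t = F) or (s = F, u = T, t = T), and (¬u → s) ∨ ¬t holds there. Either way (¬u → s) ∨ ¬t holds.

Only the converse holds.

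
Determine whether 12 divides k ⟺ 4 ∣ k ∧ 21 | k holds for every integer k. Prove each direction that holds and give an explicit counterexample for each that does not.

(⟹) This fails: take k = 12. Certainly 12 ∣ 12, but 21 ∤ 12.

(⟸) Suppose 4 ∣ k and 21 ∣ k. Any common multiple of 4 and 21 is a multiple of their lcm; here gcd(4, 21) = 1, so lcm(4, 21) = 4·21 = 84, so 84 ∣ k. Since 12 ∣ 84, it follows that 12 ∣ k.

The forward direction fails; the converse holds.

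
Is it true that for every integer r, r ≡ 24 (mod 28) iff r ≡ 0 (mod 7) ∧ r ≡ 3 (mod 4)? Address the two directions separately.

[⇒] This fails: r = 24 gives 24 ≡ 24 (mod 28) but 24 ≡ 3 (mod 7), so the conjunction on the right does not hold.

[⇐] This fails: r = 7 satisfies both congruences on the right (7 ≡ 0 mod 7 and 7 ≡ 3 mod 4) yet 7 ≡ 7 (mod 28), not 24.

Neither direction holds.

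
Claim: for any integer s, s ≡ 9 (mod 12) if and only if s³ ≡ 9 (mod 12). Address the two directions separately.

Forward direction. Suppose s ≡ 9 (mod 12). Write s = 12j + 9. Then (12j + 9)³ = 1728j³ + 3888j² + 2916j + 729 = 12(144j³ + 324j² + 243j + 60) + 9, so s³ ≡ 9 (mod 12).

Converse. Suppose s³ ≡ 9 (mod 12). The only residue r in {0, …, 11} with r³ ≡ 9 (mod 12) is r = 9, so s ≡ 9 (mod 12).

Equivalent; both directions hold.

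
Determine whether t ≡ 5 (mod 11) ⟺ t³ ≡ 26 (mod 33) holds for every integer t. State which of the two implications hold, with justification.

Not equivalent: only (⇐) holds.

(⟹) This fails: take t = 16. Then 16 ≡ 5 (mod 11), but 16³ = 4096 ≡ 4 (mod 33), not 26.

(⟸) Conversely, the residues r modulo 33 with r³ ≡ 26 (mod 33) are exactly {5}, and each is ≡ 5 (mod 11).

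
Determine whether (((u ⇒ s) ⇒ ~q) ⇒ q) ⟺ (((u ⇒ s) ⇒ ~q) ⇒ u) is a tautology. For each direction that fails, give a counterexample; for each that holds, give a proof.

Forward direction. Assume the antecedent. If u is true, ((u ⇒ s) ⇒ ~q) ⇒ u reduces to true regardless of the other variables. If u is false, the antecedent forces (u = F, q = T, s = F) or (u = F, q = T, s = T), and ((u ⇒ s) ⇒ ~q) ⇒ u holds there. Either way ((u ⇒ s) ⇒ ~q) ⇒ u holds.

Converse. This fails. Under u = T, q = F, s = F, the left side is false but the right side is true.

(⇒) holds; (⇐) fails.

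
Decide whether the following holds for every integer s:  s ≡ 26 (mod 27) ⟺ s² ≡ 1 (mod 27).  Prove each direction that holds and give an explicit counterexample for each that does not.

(⇐) This fails: take s = 1. Then 1² = 1 ≡ 1 (mod 27), yet 1 ≡ 1 (mod 27), not 26.

(⇒) Suppose s ≡ 26 (mod 27). Write s = 27j + 26. Then (27j + 26)² = 729j² + 1404j + 676 = 27(27j² + 52j + 25) + 1, so s² ≡ 1 (mod 27).

(⇒) holds; (⇐) fails.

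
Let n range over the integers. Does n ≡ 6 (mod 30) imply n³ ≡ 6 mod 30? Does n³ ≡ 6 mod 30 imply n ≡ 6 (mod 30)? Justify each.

Equivalent; both directions hold.

(→) Suppose n ≡ 6 (mod 30). Write n = 30j + 6. Then (30j + 6)³ = 27000j³ + 16200j² + 3240j + 216 = 30(900j³ + 540j² + 108j + 7) + 6, so n³ ≡ 6 (mod 30).

(←) Conversely, suppose n³ ≡ 6 (mod 30). The only residue r in {0, …, 29} with r³ ≡ 6 (mod 30) is r = 6, so n ≡ 6 (mod 30).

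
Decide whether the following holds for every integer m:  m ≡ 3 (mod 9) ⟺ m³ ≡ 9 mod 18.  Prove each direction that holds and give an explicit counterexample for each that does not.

Forward direction. This fails: take m = 12. Then 12 ≡ 3 (mod 9), but 12³ = 1728 ≡ 0 (mod 18), not 9.

Converse. This fails: take m = 9. Then 9³ = 729 ≡ 9 (mod 18), yet 9 ≡ 0 (mod 9), not 3.

Neither direction holds.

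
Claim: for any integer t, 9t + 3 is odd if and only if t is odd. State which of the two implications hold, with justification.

(→) This fails: t = 0 gives 9t + 3 = 3, which is odd, but 0 is even, not odd.

(←) This also fails: t = 3 is odd, but 9t + 3 = 30 is even, not odd.

(⇒) fails and (⇐) fails.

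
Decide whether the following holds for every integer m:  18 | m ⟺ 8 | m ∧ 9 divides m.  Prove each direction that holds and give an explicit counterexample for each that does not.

(⇒) This fails: take m = 18. Certainly 18 ∣ 18, but 8 ∤ 18.

(⇐) Suppose 8 ∣ m and 9 ∣ m. Any common multiple of 8 and 9 is a multiple of their lcm; here gcd(8, 9) = 1, so lcm(8, 9) = 8·9 = 72, so 72 ∣ m. Since 18 ∣ 72, it follows that 18 ∣ m.

The forward direction fails; the converse holds.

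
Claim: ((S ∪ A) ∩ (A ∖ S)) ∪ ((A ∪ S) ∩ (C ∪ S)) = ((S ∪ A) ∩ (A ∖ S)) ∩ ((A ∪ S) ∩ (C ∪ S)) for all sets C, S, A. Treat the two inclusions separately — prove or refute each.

(⊆) fails; (⊇) holds.

(⟹) This inclusion fails. Take C = ∅, S = {1}, A = ∅; then 1 ∈ ((S ∪ A) ∩ (A ∖ S)) ∪ ((A ∪ S) ∩ (C ∪ S)) but 1 ∉ ((S ∪ A) ∩ (A ∖ S)) ∩ ((A ∪ S) ∩ (C ∪ S)).

(⟸) Let x ∈ ((S ∪ A) ∩ (A ∖ S)) ∩ ((A ∪ S) ∩ (C ∪ S)). Then x ∈ C ∩ A and x ∉ S, from which x ∈ ((S ∪ A) ∩ (A ∖ S)) ∪ ((A ∪ S) ∩ (C ∪ S)).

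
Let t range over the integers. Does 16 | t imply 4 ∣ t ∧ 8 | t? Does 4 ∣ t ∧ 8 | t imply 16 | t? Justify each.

(⟸) This fails: take t = 8. Both 4 ∣ 8 and 8 ∣ 8, yet 8 is not a multiple of 16 (since 8 = 0·16 + 8), so 16 ∤ 8.

(⟹) If 16 ∣ t, write t = 16q. Since 16 = 4·4, t = 4·(4q), so 4 ∣ t; and since 16 = 2·8, t = 8·(2q), so 8 ∣ t.

(⇒) holds; (⇐) fails.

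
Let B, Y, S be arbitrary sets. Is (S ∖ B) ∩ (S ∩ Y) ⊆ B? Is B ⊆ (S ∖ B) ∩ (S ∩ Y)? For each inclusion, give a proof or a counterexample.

(⟹) This inclusion fails. Take B = ∅, Y = {1}, S = {1}; then 1 ∈ (S ∖ B) ∩ (S ∩ Y) but 1 ∉ B.

(⟸) This inclusion fails. Take B = {1}, Y = ∅, S = ∅; then 1 ∈ B but 1 ∉ (S ∖ B) ∩ (S ∩ Y).

Both inclusions fail.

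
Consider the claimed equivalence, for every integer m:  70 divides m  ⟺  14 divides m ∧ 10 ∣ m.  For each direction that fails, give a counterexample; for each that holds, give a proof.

Equivalent; both directions hold.

Forward direction. If 70 ∣ m, write m = 70q. Since 70 = 5·14, m = 14·(5q), so 14 ∣ m; and since 70 = 7·10, m = 10·(7q), so 10 ∣ m.

Converse. Suppose 14 ∣ m and 10 ∣ m. Any common multiple of 14 and 10 is a multiple of their lcm; here lcm(14, 10) = 14·10/gcd(14, 10) = 140/2 = 70, so 70 ∣ m.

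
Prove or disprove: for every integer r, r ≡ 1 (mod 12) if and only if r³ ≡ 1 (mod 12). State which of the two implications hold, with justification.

[⇒] Suppose r ≡ 1 (mod 12). Write r = 12j + 1. Then (12j + 1)³ = 1728j³ + 432j² + 36j + 1 = 12(144j³ + 36j² + 3j) + 1, so r³ ≡ 1 (mod 12).

[⇐] Conversely, suppose r³ ≡ 1 (mod 12). The only residue r in {0, …, 11} with r³ ≡ 1 (mod 12) is r = 1, so r ≡ 1 (mod 12).

The biconditional holds.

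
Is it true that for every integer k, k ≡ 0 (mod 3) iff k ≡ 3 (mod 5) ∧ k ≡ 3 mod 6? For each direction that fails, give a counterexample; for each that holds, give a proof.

(⇒) fails; (⇐) holds.

(⇐) If k ≡ 3 (mod 5) and k ≡ 3 (mod 6), then by the Chinese remainder theorem k ≡ 3 (mod 30). Since 3 ≡ 0 (mod 3) and 3 ∣ 30, we get k ≡ 0 (mod 3).

(⇒) This fails: k = 0 gives 0 ≡ 0 (mod 3) but 0 ≡ 0 (mod 5), so the conjunction on the right does not hold.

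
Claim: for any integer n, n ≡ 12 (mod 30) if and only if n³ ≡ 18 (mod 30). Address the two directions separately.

(⇒) Suppose n ≡ 12 (mod 30). Write n = 30j + 12. Then (30j + 12)³ = 27000j³ + 32400j² + 12960j + 1728 = 30(900j³ + 1080j² + 432j + 57) + 18, so n³ ≡ 18 (mod 30).

(⇐) Conversely, suppose n³ ≡ 18 (mod 30). The only residue r in {0, …, 29} with r³ ≡ 18 (mod 30) is r = 12, so n ≡ 12 (mod 30).

Both directions hold.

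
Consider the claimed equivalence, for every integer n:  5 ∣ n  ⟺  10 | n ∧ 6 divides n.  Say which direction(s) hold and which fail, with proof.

[⇒] This fails: take n = 5. Certainly 5 ∣ 5, but 10 ∤ 5.

[⇐] Suppose 10 ∣ n and 6 ∣ n. Any common multiple of 10 and 6 is a multiple of their lcm; here lcm(10, 6) = 10·6/gcd(10, 6) = 60/2 = 30, so 30 ∣ n. Since 5 ∣ 30, it follows that 5 ∣ n.

The forward direction fails; the converse holds.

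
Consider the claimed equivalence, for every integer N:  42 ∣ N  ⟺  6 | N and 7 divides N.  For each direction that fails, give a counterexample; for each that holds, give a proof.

[⇒] If 42 ∣ N, write N = 42q. Since 42 = 7·6, N = 6·(7q), so 6 ∣ N; and since 42 = 6·7, N = 7·(6q), so 7 ∣ N.

[⇐] Suppose 6 ∣ N and 7 ∣ N. Any common multiple of 6 and 7 is a multiple of their lcm; here gcd(6, 7) = 1, so lcm(6, 7) = 6·7 = 42, so 42 ∣ N.

Both directions hold; the statement is true.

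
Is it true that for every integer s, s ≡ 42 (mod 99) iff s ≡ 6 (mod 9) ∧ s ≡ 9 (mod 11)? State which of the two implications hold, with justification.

(⟸) If s ≡ 6 (mod 9) and s ≡ 9 (mod 11), then by the Chinese remainder theorem s ≡ 42 (mod 99). This is exactly s ≡ 42 (mod 99).

(⟹) Suppose s ≡ 42 (mod 99); write s = 99j + 42. Since 9 ∣ 99, reducing mod 9 gives s ≡ 42 ≡ 6 (mod 9); since 11 ∣ 99, reducing mod 11 gives s ≡ 42 ≡ 9 (mod 11).

Both directions hold; the statement is true.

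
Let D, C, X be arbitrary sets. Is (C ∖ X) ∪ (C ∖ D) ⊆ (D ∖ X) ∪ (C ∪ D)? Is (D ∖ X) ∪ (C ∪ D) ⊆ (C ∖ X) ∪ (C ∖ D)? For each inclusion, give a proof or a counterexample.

(⊆) holds; (⊇) fails.

(⟹) Let x ∈ (C ∖ X) ∪ (C ∖ D). Then either x ∈ C and x ∉ D, X; or x ∈ D ∩ C and x ∉ X; or x ∈ C ∩ X and x ∉ D. In each case x ∈ (D ∖ X) ∪ (C ∪ D), so (C ∖ X) ∪ (C ∖ D) ⊆ (D ∖ X) ∪ (C ∪ D).

(⟸) This inclusion fails. Take D = {1}, C = ∅, X = ∅; then 1 ∈ (D ∖ X) ∪ (C ∪ D) but 1 ∉ (C ∖ X) ∪ (C ∖ D).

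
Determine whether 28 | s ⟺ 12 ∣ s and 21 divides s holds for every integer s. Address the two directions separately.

[⇒] This fails: take s = 28. Certainly 28 ∣ 28, but 12 ∤ 28.

[⇐] Suppose 12 ∣ s and 21 ∣ s. Any common multiple of 12 and 21 is a multiple of their lcm; here lcm(12, 21) = 12·21/gcd(12, 21) = 252/3 = 84, so 84 ∣ s. Since 28 ∣ 84, it follows that 28 ∣ s.

Not equivalent: only (⇐) holds.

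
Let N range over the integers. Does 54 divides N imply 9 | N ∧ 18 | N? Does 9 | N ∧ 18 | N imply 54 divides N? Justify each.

[⇒] If 54 ∣ N, write N = 54q. Since 54 = 6·9, N = 9·(6q), so 9 ∣ N; and since 54 = 3·18, N = 18·(3q), so 18 ∣ N.

[⇐] This fails: take N = 18. Both 9 ∣ 18 and 18 ∣ 18, yet 18 is not a multiple of 54 (since 18 = 0·54 + 18), so 54 ∤ 18.

(⇒) holds; (⇐) fails.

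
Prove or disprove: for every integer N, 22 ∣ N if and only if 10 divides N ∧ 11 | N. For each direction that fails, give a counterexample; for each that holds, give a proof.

(→) This fails: take N = 22. Certainly 22 ∣ 22, but 10 ∤ 22.

(←) Suppose 10 ∣ N and 11 ∣ N. Any common multiple of 10 and 11 is a multiple of their lcm; here gcd(10, 11) = 1, so lcm(10, 11) = 10·11 = 110, so 110 ∣ N. Since 22 ∣ 110, it follows that 22 ∣ N.

(⇒) fails; (⇐) holds.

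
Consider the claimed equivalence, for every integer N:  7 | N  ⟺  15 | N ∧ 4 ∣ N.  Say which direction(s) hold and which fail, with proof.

Neither implication holds.

(→) This fails: take N = 7. Certainly 7 ∣ 7, but 15 ∤ 7.

(←) This fails: take N = 60. Both 15 ∣ 60 and 4 ∣ 60, yet 60 is not a multiple of 7 (since 60 = 8·7 + 4), so 7 ∤ 60.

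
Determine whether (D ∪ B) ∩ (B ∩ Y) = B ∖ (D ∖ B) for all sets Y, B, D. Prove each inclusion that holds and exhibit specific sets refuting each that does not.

Only the forward inclusion holds.

Forward inclusion. Let x ∈ (D ∪ B) ∩ (B ∩ Y). Then either x ∈ Y ∩ B and x ∉ D; or x ∈ Y ∩ B ∩ D. In each case x ∈ B ∖ (D ∖ B), so (D ∪ B) ∩ (B ∩ Y) ⊆ B ∖ (D ∖ B).

Reverse inclusion. This inclusion fails. Take Y = ∅, B = {1}, D = ∅; then 1 ∈ B ∖ (D ∖ B) but 1 ∉ (D ∪ B) ∩ (B ∩ Y).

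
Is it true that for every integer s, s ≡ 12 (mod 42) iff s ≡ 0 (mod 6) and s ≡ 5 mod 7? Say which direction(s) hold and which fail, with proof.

(⟸) If s ≡ 0 (mod 6) and s ≡ 5 (mod 7), then by the Chinese remainder theorem s ≡ 12 (mod 42). This is exactly s ≡ 12 (mod 42).

(⟹) Suppose s ≡ 12 (mod 42); write s = 42j + 12. Since 6 ∣ 42, reducing mod 6 gives s ≡ 12 ≡ 0 (mod 6); since 7 ∣ 42, reducing mod 7 gives s ≡ 12 ≡ 5 (mod 7).

Both directions hold.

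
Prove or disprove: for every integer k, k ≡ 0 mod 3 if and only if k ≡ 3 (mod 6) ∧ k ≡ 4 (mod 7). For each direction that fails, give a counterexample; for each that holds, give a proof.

Forward direction. This fails: k = 0 gives 0 ≡ 0 (mod 3) but 0 ≡ 0 (mod 6), so the conjunction on the right does not hold.

Converse. If k ≡ 3 (mod 6) and k ≡ 4 (mod 7), then by the Chinese remainder theorem k ≡ 39 (mod 42). Since 39 ≡ 0 (mod 3) and 3 ∣ 42, we get k ≡ 0 (mod 3).

Not equivalent: only (⇐) holds.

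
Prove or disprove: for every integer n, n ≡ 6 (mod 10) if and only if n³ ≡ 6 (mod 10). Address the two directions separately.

[⇒] Suppose n ≡ 6 (mod 10). Write n = 10j + 6. Then (10j + 6)³ = 1000j³ + 1800j² + 1080j + 216 = 10(100j³ + 180j² + 108j + 21) + 6, so n³ ≡ 6 (mod 10).

[⇐] For the converse, argue contrapositively. If n ≢ 6 (mod 10), then n is congruent to one of 0, 1, 2, 3, 4, 5, 7, 8, 9 modulo 10, and these give n³ ≡ 0, 1, 8, 7, 4, 5, 3, 2, 9 respectively — never 6.

Equivalent; both directions hold.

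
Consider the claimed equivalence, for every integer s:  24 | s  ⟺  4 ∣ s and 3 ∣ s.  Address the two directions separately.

Converse. This fails: take s = 12. Both 4 ∣ 12 and 3 ∣ 12, yet 12 is not a multiple of 24 (since 12 = 0·24 + 12), so 24 ∤ 12.

Forward direction. If 24 ∣ s, write s = 24q. Since 24 = 6·4, s = 4·(6q), so 4 ∣ s; and since 24 = 8·3, s = 3·(8q), so 3 ∣ s.

Not equivalent: only (⇒) holds.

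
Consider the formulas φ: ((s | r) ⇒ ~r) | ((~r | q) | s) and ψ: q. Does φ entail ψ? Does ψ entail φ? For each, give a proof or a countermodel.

(→) This fails. Under s = F, q = F, r = F, the left side is true but the right side is false.

(←) Assume the antecedent. If s is true, the consequent reduces to true regardless of the other variables. If s is false, the antecedent forces (s = F, q = T, r = F) or (s = F, q = T, r = T), and the consequent holds there. Either way the consequent holds.

The forward direction fails; the converse holds.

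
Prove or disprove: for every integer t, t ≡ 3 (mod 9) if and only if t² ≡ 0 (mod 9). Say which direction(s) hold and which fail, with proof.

Only the forward direction holds.

(→) Suppose t ≡ 3 (mod 9). Write t = 9j + 3. Then (9j + 3)² = 81j² + 54j + 9 = 9(9j² + 6j + 1) + 0, so t² ≡ 0 (mod 9).

(←) This fails: take t = 0. Then 0² = 0 ≡ 0 (mod 9), yet 0 ≡ 0 (mod 9), not 3.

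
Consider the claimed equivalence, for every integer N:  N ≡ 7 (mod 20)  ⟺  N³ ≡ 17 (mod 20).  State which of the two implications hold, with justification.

Neither direction holds.

[⇒] This fails: take N = 7. Then 7 ≡ 7 (mod 20), but 7³ = 343 ≡ 3 (mod 20), not 17.

[⇐] This fails: take N = 13. Then 13³ = 2197 ≡ 17 (mod 20), yet 13 ≡ 13 (mod 20), not 7.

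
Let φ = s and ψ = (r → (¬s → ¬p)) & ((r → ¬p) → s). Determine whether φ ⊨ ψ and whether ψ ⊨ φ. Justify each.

Both directions hold.

[⇒] Assume the antecedent. If p is true, the antecedent forces (p = T, s = T, r = F) or (p = T, s = T, r = T), and the consequent holds there. If p is false, the antecedent forces (p = F, s = T, r = F) or (p = F, s = T, r = T), and the consequent holds there. Either way the consequent holds.

[⇐] Assume the antecedent. If p is true, the antecedent forces (p = T, s = T, r = F) or (p = T, s = T, r = T), and s holds there. If p is false, the antecedent forces (p = F, s = T, r = F) or (p = F, s = T, r = T), and s holds there. Either way s holds.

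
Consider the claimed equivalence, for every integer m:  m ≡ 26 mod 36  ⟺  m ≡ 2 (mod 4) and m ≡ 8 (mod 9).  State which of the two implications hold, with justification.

Forward direction. Suppose m ≡ 26 (mod 36); write m = 36j + 26. Since 4 ∣ 36, reducing mod 4 gives m ≡ 26 ≡ 2 (mod 4); since 9 ∣ 36, reducing mod 9 gives m ≡ 26 ≡ 8 (mod 9).

Converse. If m ≡ 2 (mod 4) and m ≡ 8 (mod 9), then by the Chinese remainder theorem m ≡ 26 (mod 36). This is exactly m ≡ 26 (mod 36).

Both directions hold.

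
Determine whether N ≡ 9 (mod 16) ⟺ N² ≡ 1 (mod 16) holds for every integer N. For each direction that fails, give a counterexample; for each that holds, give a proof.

(⟸) This fails: take N = 1. Then 1² = 1 ≡ 1 (mod 16), yet 1 ≡ 1 (mod 16), not 9.

(⟹) Suppose N ≡ 9 (mod 16). Write N = 16j + 9. Then (16j + 9)² = 256j² + 288j + 81 = 16(16j² + 18j + 5) + 1, so N² ≡ 1 (mod 16).

The forward direction holds; the converse fails.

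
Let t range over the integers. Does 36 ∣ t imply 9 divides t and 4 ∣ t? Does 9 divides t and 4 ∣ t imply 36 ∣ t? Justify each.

(⇒) If 36 ∣ t, write t = 36q. Since 36 = 4·9, t = 9·(4q), so 9 ∣ t; and since 36 = 9·4, t = 4·(9q), so 4 ∣ t.

(⇐) Suppose 9 ∣ t and 4 ∣ t. Any common multiple of 9 and 4 is a multiple of their lcm; here gcd(9, 4) = 1, so lcm(9, 4) = 9·4 = 36, so 36 ∣ t.

Equivalent; both directions hold.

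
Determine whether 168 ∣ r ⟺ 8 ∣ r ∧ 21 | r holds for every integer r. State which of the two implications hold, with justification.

(→) If 168 ∣ r, write r = 168q. Since 168 = 21·8, r = 8·(21q), so 8 ∣ r; and since 168 = 8·21, r = 21·(8q), so 21 ∣ r.

(←) Suppose 8 ∣ r and 21 ∣ r. Any common multiple of 8 and 21 is a multiple of their lcm; here gcd(8, 21) = 1, so lcm(8, 21) = 8·21 = 168, so 168 ∣ r.

Both directions hold.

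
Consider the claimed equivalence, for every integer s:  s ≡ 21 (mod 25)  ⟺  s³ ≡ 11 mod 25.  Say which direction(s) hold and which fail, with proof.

Both directions hold.

(⇒) Suppose s ≡ 21 (mod 25). Write s = 25j + 21. Then (25j + 21)³ = 15625j³ + 39375j² + 33075j + 9261 = 25(625j³ + 1575j² + 1323j + 370) + 11, so s³ ≡ 11 (mod 25).

(⇐) Conversely, suppose s³ ≡ 11 (mod 25). The only residue r in {0, …, 24} with r³ ≡ 11 (mod 25) is r = 21, so s ≡ 21 (mod 25).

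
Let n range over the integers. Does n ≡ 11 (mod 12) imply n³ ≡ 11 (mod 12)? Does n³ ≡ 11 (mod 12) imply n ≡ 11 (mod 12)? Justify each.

Both directions hold; the statement is true.

Forward direction. Suppose n ≡ 11 (mod 12). Write n = 12j + 11. Then (12j + 11)³ = 1728j³ + 4752j² + 4356j + 1331 = 12(144j³ + 396j² + 363j + 110) + 11, so n³ ≡ 11 (mod 12).

Converse. For the converse, argue contrapositively. If n ≢ 11 (mod 12), then n is congruent to one of 0, 1, 2, 3, 4, 5, 6, 7, 8, 9, 10 modulo 12, and these give n³ ≡ 0, 1, 8, 3, 4, 5, 0, 7, 8, 9, 4 respectively — never 11.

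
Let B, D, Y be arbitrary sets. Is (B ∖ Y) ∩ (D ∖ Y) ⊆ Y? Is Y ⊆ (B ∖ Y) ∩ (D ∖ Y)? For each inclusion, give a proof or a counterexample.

Both inclusions fail.

(⊆) This inclusion fails. Take B = {1}, D = {1}, Y = ∅; then 1 ∈ (B ∖ Y) ∩ (D ∖ Y) but 1 ∉ Y.

(⊇) This inclusion fails. Take B = ∅, D = ∅, Y = {1}; then 1 ∈ Y but 1 ∉ (B ∖ Y) ∩ (D ∖ Y).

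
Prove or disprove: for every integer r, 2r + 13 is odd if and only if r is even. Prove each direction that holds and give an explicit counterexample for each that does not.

Not equivalent: only (⇐) holds.

(⇒) This fails: take r = 5. Then 2r + 13 = 23, which is odd, yet r = 5 is odd, not even.

(⇐) Suppose r is even. Since 2 is even, 2r is even for every r, so 2r + 13 has the same parity as 13, which is odd. Hence 2r + 13 is odd.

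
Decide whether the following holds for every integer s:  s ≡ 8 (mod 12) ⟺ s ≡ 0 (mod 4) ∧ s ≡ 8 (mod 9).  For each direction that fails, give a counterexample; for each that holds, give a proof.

(⇒) This fails: s = 32 gives 32 ≡ 8 (mod 12) but 32 ≡ 5 (mod 9), so the conjunction on the right does not hold.

(⇐) Conversely, if s ≡ 0 (mod 4) and s ≡ 8 (mod 9), then by the Chinese remainder theorem s ≡ 8 (mod 36). Since 8 ≡ 8 (mod 12) and 12 ∣ 36, we get s ≡ 8 (mod 12).

Not equivalent: only (⇐) holds.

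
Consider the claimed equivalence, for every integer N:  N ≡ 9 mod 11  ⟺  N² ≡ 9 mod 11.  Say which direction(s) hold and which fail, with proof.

Neither implication holds.

(→) This fails: take N = 9. Then 9 ≡ 9 (mod 11), but 9² = 81 ≡ 4 (mod 11), not 9.

(←) This fails: take N = 3. Then 3² = 9 ≡ 9 (mod 11), yet 3 ≡ 3 (mod 11), not 9.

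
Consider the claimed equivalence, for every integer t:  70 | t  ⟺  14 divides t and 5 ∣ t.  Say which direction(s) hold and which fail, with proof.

(→) If 70 ∣ t, write t = 70q. Since 70 = 5·14, t = 14·(5q), so 14 ∣ t; and since 70 = 14·5, t = 5·(14q), so 5 ∣ t.

(←) Suppose 14 ∣ t and 5 ∣ t. Any common multiple of 14 and 5 is a multiple of their lcm; here gcd(14, 5) = 1, so lcm(14, 5) = 14·5 = 70, so 70 ∣ t.

The biconditional holds.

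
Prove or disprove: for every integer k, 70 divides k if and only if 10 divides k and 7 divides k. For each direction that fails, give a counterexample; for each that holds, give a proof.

Converse. Suppose 10 ∣ k and 7 ∣ k. Any common multiple of 10 and 7 is a multiple of their lcm; here gcd(10, 7) = 1, so lcm(10, 7) = 10·7 = 70, so 70 ∣ k.

Forward direction. If 70 ∣ k, write k = 70q. Since 70 = 7·10, k = 10·(7q), so 10 ∣ k; and since 70 = 10·7, k = 7·(10q), so 7 ∣ k.

The biconditional holds.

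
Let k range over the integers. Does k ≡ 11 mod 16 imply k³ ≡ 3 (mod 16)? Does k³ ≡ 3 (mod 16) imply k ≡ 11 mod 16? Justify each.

[⇒] Suppose k ≡ 11 mod 16. Write k = 16j + 11. Then (16j + 11)³ = 4096j³ + 8448j² + 5808j + 1331 = 16(256j³ + 528j² + 363j + 83) + 3, so k³ ≡ 3 (mod 16).

[⇐] Conversely, suppose k³ ≡ 3 (mod 16). The only residue r in {0, …, 15} with r³ ≡ 3 (mod 16) is r = 11, so k ≡ 11 (mod 16).

Both directions hold; the statement is true.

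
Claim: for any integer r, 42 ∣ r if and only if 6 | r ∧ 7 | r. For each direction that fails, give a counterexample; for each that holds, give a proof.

Both implications hold.

(→) If 42 ∣ r, write r = 42q. Since 42 = 7·6, r = 6·(7q), so 6 ∣ r; and since 42 = 6·7, r = 7·(6q), so 7 ∣ r.

(←) Suppose 6 ∣ r and 7 ∣ r. Any common multiple of 6 and 7 is a multiple of their lcm; here gcd(6, 7) = 1, so lcm(6, 7) = 6·7 = 42, so 42 ∣ r.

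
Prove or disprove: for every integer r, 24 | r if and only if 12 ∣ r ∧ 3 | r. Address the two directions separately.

Converse. This fails: take r = 12. Both 12 ∣ 12 and 3 ∣ 12, yet 12 is not a multiple of 24 (since 12 = 0·24 + 12), so 24 ∤ 12.

Forward direction. If 24 ∣ r, write r = 24q. Since 24 = 2·12, r = 12·(2q), so 12 ∣ r; and since 24 = 8·3, r = 3·(8q), so 3 ∣ r.

Only the forward implication holds.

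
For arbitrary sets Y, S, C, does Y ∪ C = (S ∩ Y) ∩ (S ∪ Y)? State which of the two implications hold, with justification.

The sets are not equal: only the reverse inclusion holds.

Forward inclusion. This inclusion fails. Take Y = {1}, S = ∅, C = ∅; then 1 ∈ Y ∪ C but 1 ∉ (S ∩ Y) ∩ (S ∪ Y).

Reverse inclusion. Let x ∈ (S ∩ Y) ∩ (S ∪ Y). Then either x ∈ Y ∩ S and x ∉ C; or x ∈ Y ∩ S ∩ C. In each case x ∈ Y ∪ C, so (S ∩ Y) ∩ (S ∪ Y) ⊆ Y ∪ C.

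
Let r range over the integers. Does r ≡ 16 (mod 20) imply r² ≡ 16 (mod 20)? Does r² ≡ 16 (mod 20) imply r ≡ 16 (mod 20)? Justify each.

(⇒) Suppose r ≡ 16 (mod 20). Write r = 20j + 16. Then (20j + 16)² = 400j² + 640j + 256 = 20(20j² + 32j + 12) + 16, so r² ≡ 16 (mod 20).

(⇐) This fails: take r = 4. Then 4² = 16 ≡ 16 (mod 20), yet 4 ≡ 4 (mod 20), not 16.

The forward direction holds; the converse fails.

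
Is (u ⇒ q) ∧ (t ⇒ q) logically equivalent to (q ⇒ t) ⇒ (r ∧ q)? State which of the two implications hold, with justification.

Only the converse holds.

(→) This fails. Under t = F, q = F, u = F, r = F, the left side is true but the right side is false.

(←) Assume the antecedent. If q is true, (u ⇒ q) ∧ (t ⇒ q) reduces to true regardless of the other variables. If q is false, the antecedent cannot hold. Either way (u ⇒ q) ∧ (t ⇒ q) holds.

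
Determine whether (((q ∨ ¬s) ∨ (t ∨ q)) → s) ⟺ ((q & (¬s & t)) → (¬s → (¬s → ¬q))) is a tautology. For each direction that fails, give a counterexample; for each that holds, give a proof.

[⇒] Assume the antecedent. If t is true, the antecedent forces (t = T, q = F, s = T) or (t = T, q = T, s = T), and the consequent holds there. If t is false, the consequent reduces to true regardless of the other variables. Either way the consequent holds.

[⇐] This fails. Under t = F, q = F, s = F, the left side is false but the right side is true.

Not equivalent: only (⇒) holds.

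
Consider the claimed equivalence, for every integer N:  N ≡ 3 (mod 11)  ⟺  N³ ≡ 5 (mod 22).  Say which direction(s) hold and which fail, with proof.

(←) The residues r modulo 22 with r³ ≡ 5 (mod 22) are exactly {3}, and each is ≡ 3 (mod 11).

(→) This fails: take N = 14. Then 14 ≡ 3 (mod 11), but 14³ = 2744 ≡ 16 (mod 22), not 5.

Only the reverse direction holds.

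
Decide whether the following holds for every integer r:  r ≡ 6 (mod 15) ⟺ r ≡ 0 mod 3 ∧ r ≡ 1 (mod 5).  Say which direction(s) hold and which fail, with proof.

(→) Suppose r ≡ 6 (mod 15); write r = 15j + 6. Since 3 ∣ 15, reducing mod 3 gives r ≡ 6 ≡ 0 (mod 3); since 5 ∣ 15, reducing mod 5 gives r ≡ 6 ≡ 1 (mod 5).

(←) Conversely, if r ≡ 0 (mod 3) and r ≡ 1 (mod 5), then by the Chinese remainder theorem r ≡ 6 (mod 15). This is exactly r ≡ 6 (mod 15).

Equivalent; both directions hold.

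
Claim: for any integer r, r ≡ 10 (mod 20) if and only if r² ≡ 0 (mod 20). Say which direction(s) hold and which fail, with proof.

(⇒) Suppose r ≡ 10 (mod 20). Write r = 20j + 10. Then (20j + 10)² = 400j² + 400j + 100 = 20(20j² + 20j + 5) + 0, so r² ≡ 0 (mod 20).

(⇐) This fails: take r = 0. Then 0² = 0 ≡ 0 (mod 20), yet 0 ≡ 0 (mod 20), not 10.

The forward direction holds; the converse fails.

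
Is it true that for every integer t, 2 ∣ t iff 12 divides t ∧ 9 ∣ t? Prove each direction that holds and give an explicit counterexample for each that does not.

[⇒] This fails: take t = 2. Certainly 2 ∣ 2, but 12 ∤ 2.

[⇐] Suppose 12 ∣ t and 9 ∣ t. Any common multiple of 12 and 9 is a multiple of their lcm; here lcm(12, 9) = 12·9/gcd(12, 9) = 108/3 = 36, so 36 ∣ t. Since 2 ∣ 36, it follows that 2 ∣ t.

Only the reverse direction holds.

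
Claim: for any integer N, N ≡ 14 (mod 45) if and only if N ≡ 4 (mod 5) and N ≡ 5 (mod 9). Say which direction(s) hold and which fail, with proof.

(→) Suppose N ≡ 14 (mod 45); write N = 45j + 14. Since 5 ∣ 45, reducing mod 5 gives N ≡ 14 ≡ 4 (mod 5); since 9 ∣ 45, reducing mod 9 gives N ≡ 14 ≡ 5 (mod 9).

(←) Conversely, if N ≡ 4 (mod 5) and N ≡ 5 (mod 9), then by the Chinese remainder theorem N ≡ 14 (mod 45). This is exactly N ≡ 14 (mod 45).

Both implications hold.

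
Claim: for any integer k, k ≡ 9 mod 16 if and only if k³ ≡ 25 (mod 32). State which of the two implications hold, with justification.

(⇒) fails; (⇐) holds.

(⟹) This fails: take k = 25. Then 25 ≡ 9 (mod 16), but 25³ = 15625 ≡ 9 (mod 32), not 25.

(⟸) Conversely, the residues r modulo 32 with r³ ≡ 25 (mod 32) are exactly {9}, and each is ≡ 9 (mod 16).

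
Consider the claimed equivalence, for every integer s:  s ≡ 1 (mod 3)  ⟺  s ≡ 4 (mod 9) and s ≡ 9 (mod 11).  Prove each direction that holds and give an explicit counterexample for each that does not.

(⇐) If s ≡ 4 (mod 9) and s ≡ 9 (mod 11), then by the Chinese remainder theorem s ≡ 31 (mod 99). Since 31 ≡ 1 (mod 3) and 3 ∣ 99, we get s ≡ 1 (mod 3).

(⇒) This fails: s = 1 gives 1 ≡ 1 (mod 3) but 1 ≡ 1 (mod 9), so the conjunction on the right does not hold.

Not equivalent: only (⇐) holds.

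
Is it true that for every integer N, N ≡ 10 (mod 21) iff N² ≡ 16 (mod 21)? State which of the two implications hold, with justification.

[⇒] Suppose N ≡ 10 (mod 21). Write N = 21j + 10. Then (21j + 10)² = 441j² + 420j + 100 = 21(21j² + 20j + 4) + 16, so N² ≡ 16 (mod 21).

[⇐] This fails: take N = 4. Then 4² = 16 ≡ 16 (mod 21), yet 4 ≡ 4 (mod 21), not 10.

Not equivalent: only (⇒) holds.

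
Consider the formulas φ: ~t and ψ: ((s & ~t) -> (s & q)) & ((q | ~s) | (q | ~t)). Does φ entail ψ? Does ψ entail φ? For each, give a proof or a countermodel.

[⇒] This fails. Under t = F, s = T, q = F, the left side is true but the right side is false.

[⇐] This fails. Under t = T, s = F, q = F, the left side is false but the right side is true.

Both directions fail.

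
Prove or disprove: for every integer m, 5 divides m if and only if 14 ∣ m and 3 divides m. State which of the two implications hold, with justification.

Neither implication holds.

Forward direction. This fails: take m = 5. Certainly 5 ∣ 5, but 14 ∤ 5.

Converse. This fails: take m = 42. Both 14 ∣ 42 and 3 ∣ 42, yet 42 is not a multiple of 5 (since 42 = 8·5 + 2), so 5 ∤ 42.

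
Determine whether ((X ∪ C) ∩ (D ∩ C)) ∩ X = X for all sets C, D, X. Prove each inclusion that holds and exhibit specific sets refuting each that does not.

The sets are not equal: only the forward inclusion holds.

Forward inclusion. Let x ∈ ((X ∪ C) ∩ (D ∩ C)) ∩ X. Then x ∈ C ∩ D ∩ X, from which x ∈ X.

Reverse inclusion. This inclusion fails. Take C = ∅, D = ∅, X = {1}; then 1 ∈ X but 1 ∉ ((X ∪ C) ∩ (D ∩ C)) ∩ X.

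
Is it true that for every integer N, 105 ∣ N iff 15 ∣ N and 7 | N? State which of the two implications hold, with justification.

(⇒) If 105 ∣ N, write N = 105q. Since 105 = 7·15, N = 15·(7q), so 15 ∣ N; and since 105 = 15·7, N = 7·(15q), so 7 ∣ N.

(⇐) Suppose 15 ∣ N and 7 ∣ N. Any common multiple of 15 and 7 is a multiple of their lcm; here gcd(15, 7) = 1, so lcm(15, 7) = 15·7 = 105, so 105 ∣ N.

Both directions hold; the statement is true.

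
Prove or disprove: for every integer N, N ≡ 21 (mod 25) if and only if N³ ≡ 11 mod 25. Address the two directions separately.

Both directions hold; the statement is true.

(⇒) Suppose N ≡ 21 (mod 25). Write N = 25j + 21. Then (25j + 21)³ = 15625j³ + 39375j² + 33075j + 9261 = 25(625j³ + 1575j² + 1323j + 370) + 11, so N³ ≡ 11 (mod 25).

(⇐) Conversely, suppose N³ ≡ 11 (mod 25). The only residue r in {0, …, 24} with r³ ≡ 11 (mod 25) is r = 21, so N ≡ 21 (mod 25).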